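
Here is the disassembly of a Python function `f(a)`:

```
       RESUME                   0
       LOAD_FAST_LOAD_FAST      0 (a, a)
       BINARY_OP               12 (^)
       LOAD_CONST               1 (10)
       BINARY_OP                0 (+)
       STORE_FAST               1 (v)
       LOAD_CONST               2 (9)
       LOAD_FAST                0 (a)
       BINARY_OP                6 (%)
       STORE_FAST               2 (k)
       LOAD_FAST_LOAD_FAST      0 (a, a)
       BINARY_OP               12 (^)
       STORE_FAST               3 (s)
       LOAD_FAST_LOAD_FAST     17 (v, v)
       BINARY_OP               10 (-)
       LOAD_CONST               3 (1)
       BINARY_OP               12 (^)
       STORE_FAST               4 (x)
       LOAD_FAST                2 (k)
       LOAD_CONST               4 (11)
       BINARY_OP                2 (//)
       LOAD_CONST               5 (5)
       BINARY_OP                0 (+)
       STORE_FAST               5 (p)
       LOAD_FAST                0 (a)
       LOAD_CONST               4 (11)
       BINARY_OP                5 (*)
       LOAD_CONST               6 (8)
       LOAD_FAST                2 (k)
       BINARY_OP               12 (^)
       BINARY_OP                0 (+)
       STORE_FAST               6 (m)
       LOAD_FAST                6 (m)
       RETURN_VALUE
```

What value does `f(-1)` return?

-3

LOAD_FAST_LOAD_FAST a,a → push -1,-1. Stack: [-1, -1]
BINARY_OP ^ → -1 ^ -1 = 0. Stack: [0]
LOAD_CONST → push 10. Stack: [0, 10]
BINARY_OP + → 0 + 10 = 10. Stack: [10]
STORE_FAST v → v=10. Stack: []
LOAD_CONST → push 9. Stack: [9]
LOAD_FAST a → push -1. Stack: [9, -1]
BINARY_OP % → 9 % -1 = 0. Stack: [0]
STORE_FAST k → k=0. Stack: []
LOAD_FAST_LOAD_FAST a,a → push -1,-1. Stack: [-1, -1]
BINARY_OP ^ → -1 ^ -1 = 0. Stack: [0]
STORE_FAST s → s=0. Stack: []
LOAD_FAST_LOAD_FAST v,v → push 10,10. Stack: [10, 10]
BINARY_OP - → 10 - 10 = 0. Stack: [0]
LOAD_CONST → push 1. Stack: [0, 1]
BINARY_OP ^ → 0 ^ 1 = 1. Stack: [1]
STORE_FAST x → x=1. Stack: []
LOAD_FAST k → push 0. Stack: [0]
LOAD_CONST → push 11. Stack: [0, 11]
BINARY_OP // → 0 // 11 = 0. Stack: [0]
LOAD_CONST → push 5. Stack: [0, 5]
BINARY_OP + → 0 + 5 = 5. Stack: [5]
STORE_FAST p → p=5. Stack: []
LOAD_FAST a → push -1. Stack: [-1]
LOAD_CONST → push 11. Stack: [-1, 11]
BINARY_OP * → -1 * 11 = -11. Stack: [-11]
LOAD_CONST → push 8. Stack: [-11, 8]
LOAD_FAST k → push 0. Stack: [-11, 8, 0]
BINARY_OP ^ → 8 ^ 0 = 8. Stack: [-11, 8]
BINARY_OP + → -11 + 8 = -3. Stack: [-3]
STORE_FAST m → m=-3. Stack: []
LOAD_FAST m → push -3. Stack: [-3]
RETURN_VALUE → return -3.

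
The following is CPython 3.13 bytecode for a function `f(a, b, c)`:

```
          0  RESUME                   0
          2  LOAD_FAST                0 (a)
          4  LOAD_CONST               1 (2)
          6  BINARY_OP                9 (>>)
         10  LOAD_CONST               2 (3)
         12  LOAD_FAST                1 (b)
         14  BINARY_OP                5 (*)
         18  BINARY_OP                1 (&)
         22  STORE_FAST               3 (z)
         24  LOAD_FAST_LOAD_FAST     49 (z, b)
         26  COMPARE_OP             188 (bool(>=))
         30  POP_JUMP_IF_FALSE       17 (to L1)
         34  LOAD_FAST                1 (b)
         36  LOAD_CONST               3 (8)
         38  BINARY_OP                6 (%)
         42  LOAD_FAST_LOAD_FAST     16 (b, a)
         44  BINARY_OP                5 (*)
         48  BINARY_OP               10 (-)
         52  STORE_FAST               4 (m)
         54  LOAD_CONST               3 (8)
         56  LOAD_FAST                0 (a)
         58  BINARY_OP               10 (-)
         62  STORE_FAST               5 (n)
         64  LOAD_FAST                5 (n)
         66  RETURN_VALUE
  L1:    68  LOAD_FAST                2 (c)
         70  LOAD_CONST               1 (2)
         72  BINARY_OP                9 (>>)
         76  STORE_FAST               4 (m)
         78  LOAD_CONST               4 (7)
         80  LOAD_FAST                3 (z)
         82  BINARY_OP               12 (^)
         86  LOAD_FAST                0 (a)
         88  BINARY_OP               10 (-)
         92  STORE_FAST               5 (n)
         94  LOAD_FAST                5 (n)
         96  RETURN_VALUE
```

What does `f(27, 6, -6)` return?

LOAD_FAST a → push 27. Stack: [27]
LOAD_CONST → push 2. Stack: [27, 2]
BINARY_OP >> → 27 >> 2 = 6. Stack: [6]
LOAD_CONST → push 3. Stack: [6, 3]
LOAD_FAST b → push 6. Stack: [6, 3, 6]
BINARY_OP * → 3 * 6 = 18. Stack: [6, 18]
BINARY_OP & → 6 & 18 = 2. Stack: [2]
STORE_FAST z → z=2. Stack: []
LOAD_FAST_LOAD_FAST z,b → push 2,6. Stack: [2, 6]
COMPARE_OP bool(>=) → 2 vs 6 = False. Stack: [False]
POP_JUMP_IF_FALSE → pop False; jump. Stack: []
LOAD_FAST c → push -6. Stack: [-6]
LOAD_CONST → push 2. Stack: [-6, 2]
BINARY_OP >> → -6 >> 2 = -2. Stack: [-2]
STORE_FAST m → m=-2. Stack: []
LOAD_CONST → push 7. Stack: [7]
LOAD_FAST z → push 2. Stack: [7, 2]
BINARY_OP ^ → 7 ^ 2 = 5. Stack: [5]
LOAD_FAST a → push 27. Stack: [5, 27]
BINARY_OP - → 5 - 27 = -22. Stack: [-22]
STORE_FAST n → n=-22. Stack: []
LOAD_FAST n → push -22. Stack: [-22]
RETURN_VALUE → return -22.

-22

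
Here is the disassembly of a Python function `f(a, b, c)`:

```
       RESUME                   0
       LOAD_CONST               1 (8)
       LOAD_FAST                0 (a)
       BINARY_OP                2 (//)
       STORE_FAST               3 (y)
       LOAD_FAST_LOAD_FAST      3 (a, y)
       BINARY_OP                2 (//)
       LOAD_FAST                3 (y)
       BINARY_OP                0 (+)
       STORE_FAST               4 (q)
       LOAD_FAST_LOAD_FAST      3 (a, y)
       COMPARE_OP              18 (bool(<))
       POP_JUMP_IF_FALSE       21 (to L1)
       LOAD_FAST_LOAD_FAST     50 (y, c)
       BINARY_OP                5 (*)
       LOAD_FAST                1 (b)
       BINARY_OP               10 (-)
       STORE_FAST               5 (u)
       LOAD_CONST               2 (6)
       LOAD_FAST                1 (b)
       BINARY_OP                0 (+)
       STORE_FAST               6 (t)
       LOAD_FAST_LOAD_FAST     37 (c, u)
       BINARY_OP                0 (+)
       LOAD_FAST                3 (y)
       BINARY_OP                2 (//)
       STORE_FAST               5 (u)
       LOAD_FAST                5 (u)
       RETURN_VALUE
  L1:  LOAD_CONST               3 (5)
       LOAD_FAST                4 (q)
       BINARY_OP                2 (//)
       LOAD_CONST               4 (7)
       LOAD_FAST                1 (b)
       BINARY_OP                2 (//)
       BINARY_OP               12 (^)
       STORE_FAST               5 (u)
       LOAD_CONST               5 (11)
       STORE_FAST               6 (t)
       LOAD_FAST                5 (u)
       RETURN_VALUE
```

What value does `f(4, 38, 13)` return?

1

LOAD_CONST → push 8. Stack: [8]
LOAD_FAST a → push 4. Stack: [8, 4]
BINARY_OP // → 8 // 4 = 2. Stack: [2]
STORE_FAST y → y=2. Stack: []
LOAD_FAST_LOAD_FAST a,y → push 4,2. Stack: [4, 2]
BINARY_OP // → 4 // 2 = 2. Stack: [2]
LOAD_FAST y → push 2. Stack: [2, 2]
BINARY_OP + → 2 + 2 = 4. Stack: [4]
STORE_FAST q → q=4. Stack: []
LOAD_FAST_LOAD_FAST a,y → push 4,2. Stack: [4, 2]
COMPARE_OP bool(<) → 4 vs 2 = False. Stack: [False]
POP_JUMP_IF_FALSE → pop False; jump. Stack: []
LOAD_CONST → push 5. Stack: [5]
LOAD_FAST q → push 4. Stack: [5, 4]
BINARY_OP // → 5 // 4 = 1. Stack: [1]
LOAD_CONST → push 7. Stack: [1, 7]
LOAD_FAST b → push 38. Stack: [1, 7, 38]
BINARY_OP // → 7 // 38 = 0. Stack: [1, 0]
BINARY_OP ^ → 1 ^ 0 = 1. Stack: [1]
STORE_FAST u → u=1. Stack: []
LOAD_CONST → push 11. Stack: [11]
STORE_FAST t → t=11. Stack: []
LOAD_FAST u → push 1. Stack: [1]
RETURN_VALUE → return 1.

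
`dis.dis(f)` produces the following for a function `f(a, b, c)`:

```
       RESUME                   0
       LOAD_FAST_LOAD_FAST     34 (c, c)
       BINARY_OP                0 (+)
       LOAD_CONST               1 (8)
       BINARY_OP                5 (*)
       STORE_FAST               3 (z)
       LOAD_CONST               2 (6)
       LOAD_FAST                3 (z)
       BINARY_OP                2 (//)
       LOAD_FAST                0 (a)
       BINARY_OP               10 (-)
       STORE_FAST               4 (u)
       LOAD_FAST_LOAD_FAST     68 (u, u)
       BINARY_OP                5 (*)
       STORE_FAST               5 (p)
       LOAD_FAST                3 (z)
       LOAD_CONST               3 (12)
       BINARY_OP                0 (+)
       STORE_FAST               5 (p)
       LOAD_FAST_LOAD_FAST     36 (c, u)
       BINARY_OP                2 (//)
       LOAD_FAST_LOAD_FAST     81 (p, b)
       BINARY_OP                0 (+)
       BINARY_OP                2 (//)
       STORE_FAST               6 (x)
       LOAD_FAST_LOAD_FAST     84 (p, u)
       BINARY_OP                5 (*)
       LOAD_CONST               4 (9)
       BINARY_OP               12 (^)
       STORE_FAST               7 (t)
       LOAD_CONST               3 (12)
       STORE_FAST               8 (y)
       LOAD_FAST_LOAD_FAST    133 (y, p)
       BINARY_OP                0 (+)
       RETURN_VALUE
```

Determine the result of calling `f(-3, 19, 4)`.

LOAD_FAST_LOAD_FAST c,c → push 4,4. Stack: [4, 4]
BINARY_OP + → 4 + 4 = 8. Stack: [8]
LOAD_CONST → push 8. Stack: [8, 8]
BINARY_OP * → 8 * 8 = 64. Stack: [64]
STORE_FAST z → z=64. Stack: []
LOAD_CONST → push 6. Stack: [6]
LOAD_FAST z → push 64. Stack: [6, 64]
BINARY_OP // → 6 // 64 = 0. Stack: [0]
LOAD_FAST a → push -3. Stack: [0, -3]
BINARY_OP - → 0 - -3 = 3. Stack: [3]
STORE_FAST u → u=3. Stack: []
LOAD_FAST_LOAD_FAST u,u → push 3,3. Stack: [3, 3]
BINARY_OP * → 3 * 3 = 9. Stack: [9]
STORE_FAST p → p=9. Stack: []
LOAD_FAST z → push 64. Stack: [64]
LOAD_CONST → push 12. Stack: [64, 12]
BINARY_OP + → 64 + 12 = 76. Stack: [76]
STORE_FAST p → p=76. Stack: []
LOAD_FAST_LOAD_FAST c,u → push 4,3. Stack: [4, 3]
BINARY_OP // → 4 // 3 = 1. Stack: [1]
LOAD_FAST_LOAD_FAST p,b → push 76,19. Stack: [1, 76, 19]
BINARY_OP + → 76 + 19 = 95. Stack: [1, 95]
BINARY_OP // → 1 // 95 = 0. Stack: [0]
STORE_FAST x → x=0. Stack: []
LOAD_FAST_LOAD_FAST p,u → push 76,3. Stack: [76, 3]
BINARY_OP * → 76 * 3 = 228. Stack: [228]
LOAD_CONST → push 9. Stack: [228, 9]
BINARY_OP ^ → 228 ^ 9 = 237. Stack: [237]
STORE_FAST t → t=237. Stack: []
LOAD_CONST → push 12. Stack: [12]
STORE_FAST y → y=12. Stack: []
LOAD_FAST_LOAD_FAST y,p → push 12,76. Stack: [12, 76]
BINARY_OP + → 12 + 76 = 88. Stack: [88]
RETURN_VALUE → return 88.

88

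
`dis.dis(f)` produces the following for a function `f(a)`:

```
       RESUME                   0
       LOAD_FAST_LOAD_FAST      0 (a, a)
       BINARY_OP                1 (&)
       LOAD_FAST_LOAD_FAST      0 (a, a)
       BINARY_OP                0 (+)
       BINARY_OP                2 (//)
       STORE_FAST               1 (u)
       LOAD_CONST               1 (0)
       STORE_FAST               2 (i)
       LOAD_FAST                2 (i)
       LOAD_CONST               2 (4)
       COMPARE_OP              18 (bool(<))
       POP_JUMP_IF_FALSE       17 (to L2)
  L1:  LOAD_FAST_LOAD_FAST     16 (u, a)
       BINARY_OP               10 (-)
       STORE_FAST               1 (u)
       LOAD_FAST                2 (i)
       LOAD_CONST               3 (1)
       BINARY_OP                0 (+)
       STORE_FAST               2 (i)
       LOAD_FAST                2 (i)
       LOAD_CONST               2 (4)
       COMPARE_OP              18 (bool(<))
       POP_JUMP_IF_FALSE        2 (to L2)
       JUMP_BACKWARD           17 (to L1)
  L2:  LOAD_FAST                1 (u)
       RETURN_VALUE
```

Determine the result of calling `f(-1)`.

LOAD_FAST_LOAD_FAST a,a → push -1,-1. Stack: [-1, -1]
BINARY_OP & → -1 & -1 = -1. Stack: [-1]
LOAD_FAST_LOAD_FAST a,a → push -1,-1. Stack: [-1, -1, -1]
BINARY_OP + → -1 + -1 = -2. Stack: [-1, -2]
BINARY_OP // → -1 // -2 = 0. Stack: [0]
STORE_FAST u → u=0. Stack: []
LOAD_CONST → push 0. Stack: [0]
STORE_FAST i → i=0. Stack: []
LOAD_FAST i → push 0. Stack: [0]
LOAD_CONST → push 4. Stack: [0, 4]
COMPARE_OP bool(<) → 0 vs 4 = True. Stack: [True]
POP_JUMP_IF_FALSE → pop True; no jump. Stack: []
LOAD_FAST_LOAD_FAST u,a → push 0,-1. Stack: [0, -1]
BINARY_OP - → 0 - -1 = 1. Stack: [1]
STORE_FAST u → u=1. Stack: []
LOAD_FAST i → push 0. Stack: [0]
LOAD_CONST → push 1. Stack: [0, 1]
BINARY_OP + → 0 + 1 = 1. Stack: [1]
STORE_FAST i → i=1. Stack: []
LOAD_FAST i → push 1. Stack: [1]
LOAD_CONST → push 4. Stack: [1, 4]
COMPARE_OP bool(<) → 1 vs 4 = True. Stack: [True]
POP_JUMP_IF_FALSE → pop True; no jump. Stack: []
LOAD_FAST_LOAD_FAST u,a → push 1,-1. Stack: [1, -1]
BINARY_OP - → 1 - -1 = 2. Stack: [2]
STORE_FAST u → u=2. Stack: []
LOAD_FAST i → push 1. Stack: [1]
LOAD_CONST → push 1. Stack: [1, 1]
BINARY_OP + → 1 + 1 = 2. Stack: [2]
STORE_FAST i → i=2. Stack: []
LOAD_FAST i → push 2. Stack: [2]
LOAD_CONST → push 4. Stack: [2, 4]
COMPARE_OP bool(<) → 2 vs 4 = True. Stack: [True]
POP_JUMP_IF_FALSE → pop True; no jump. Stack: []
LOAD_FAST_LOAD_FAST u,a → push 2,-1. Stack: [2, -1]
BINARY_OP - → 2 - -1 = 3. Stack: [3]
STORE_FAST u → u=3. Stack: []
LOAD_FAST i → push 2. Stack: [2]
LOAD_CONST → push 1. Stack: [2, 1]
BINARY_OP + → 2 + 1 = 3. Stack: [3]
STORE_FAST i → i=3. Stack: []
LOAD_FAST i → push 3. Stack: [3]
LOAD_CONST → push 4. Stack: [3, 4]
COMPARE_OP bool(<) → 3 vs 4 = True. Stack: [True]
POP_JUMP_IF_FALSE → pop True; no jump. Stack: []
LOAD_FAST_LOAD_FAST u,a → push 3,-1. Stack: [3, -1]
BINARY_OP - → 3 - -1 = 4. Stack: [4]
STORE_FAST u → u=4. Stack: []
LOAD_FAST i → push 3. Stack: [3]
LOAD_CONST → push 1. Stack: [3, 1]
BINARY_OP + → 3 + 1 = 4. Stack: [4]
STORE_FAST i → i=4. Stack: []
LOAD_FAST i → push 4. Stack: [4]
LOAD_CONST → push 4. Stack: [4, 4]
COMPARE_OP bool(<) → 4 vs 4 = False. Stack: [False]
POP_JUMP_IF_FALSE → pop False; jump. Stack: []
LOAD_FAST u → push 4. Stack: [4]
RETURN_VALUE → return 4.

4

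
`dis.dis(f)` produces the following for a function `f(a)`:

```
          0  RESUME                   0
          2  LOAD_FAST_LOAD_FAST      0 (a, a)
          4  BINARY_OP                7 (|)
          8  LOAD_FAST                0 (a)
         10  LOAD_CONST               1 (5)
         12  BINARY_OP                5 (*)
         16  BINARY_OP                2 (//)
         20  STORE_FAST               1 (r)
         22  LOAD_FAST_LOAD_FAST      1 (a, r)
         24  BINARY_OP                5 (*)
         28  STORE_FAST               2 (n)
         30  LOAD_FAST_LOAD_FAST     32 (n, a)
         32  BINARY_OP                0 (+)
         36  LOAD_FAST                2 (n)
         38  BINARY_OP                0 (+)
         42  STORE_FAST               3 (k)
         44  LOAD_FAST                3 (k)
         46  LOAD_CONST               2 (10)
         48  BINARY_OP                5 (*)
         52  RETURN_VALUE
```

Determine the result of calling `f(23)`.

LOAD_FAST_LOAD_FAST a,a → push 23,23. Stack: [23, 23]
BINARY_OP | → 23 | 23 = 23. Stack: [23]
LOAD_FAST a → push 23. Stack: [23, 23]
LOAD_CONST → push 5. Stack: [23, 23, 5]
BINARY_OP * → 23 * 5 = 115. Stack: [23, 115]
BINARY_OP // → 23 // 115 = 0. Stack: [0]
STORE_FAST r → r=0. Stack: []
LOAD_FAST_LOAD_FAST a,r → push 23,0. Stack: [23, 0]
BINARY_OP * → 23 * 0 = 0. Stack: [0]
STORE_FAST n → n=0. Stack: []
LOAD_FAST_LOAD_FAST n,a → push 0,23. Stack: [0, 23]
BINARY_OP + → 0 + 23 = 23. Stack: [23]
LOAD_FAST n → push 0. Stack: [23, 0]
BINARY_OP + → 23 + 0 = 23. Stack: [23]
STORE_FAST k → k=23. Stack: []
LOAD_FAST k → push 23. Stack: [23]
LOAD_CONST → push 10. Stack: [23, 10]
BINARY_OP * → 23 * 10 = 230. Stack: [230]
RETURN_VALUE → return 230.

230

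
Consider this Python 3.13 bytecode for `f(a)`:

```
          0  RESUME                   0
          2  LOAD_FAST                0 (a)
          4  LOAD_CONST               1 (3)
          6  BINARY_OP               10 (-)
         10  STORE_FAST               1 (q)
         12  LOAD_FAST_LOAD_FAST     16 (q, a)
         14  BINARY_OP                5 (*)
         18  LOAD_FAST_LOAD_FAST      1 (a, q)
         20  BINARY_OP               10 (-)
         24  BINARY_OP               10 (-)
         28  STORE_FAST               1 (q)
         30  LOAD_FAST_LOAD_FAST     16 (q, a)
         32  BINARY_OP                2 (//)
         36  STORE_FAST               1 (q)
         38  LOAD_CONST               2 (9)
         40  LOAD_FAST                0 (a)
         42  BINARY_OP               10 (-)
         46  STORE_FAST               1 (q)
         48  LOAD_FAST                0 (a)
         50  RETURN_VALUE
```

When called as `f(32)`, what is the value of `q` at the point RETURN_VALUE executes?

LOAD_FAST a → push 32. Stack: [32]
LOAD_CONST → push 3. Stack: [32, 3]
BINARY_OP - → 32 - 3 = 29. Stack: [29]
STORE_FAST q → q=29. Stack: []
LOAD_FAST_LOAD_FAST q,a → push 29,32. Stack: [29, 32]
BINARY_OP * → 29 * 32 = 928. Stack: [928]
LOAD_FAST_LOAD_FAST a,q → push 32,29. Stack: [928, 32, 29]
BINARY_OP - → 32 - 29 = 3. Stack: [928, 3]
BINARY_OP - → 928 - 3 = 925. Stack: [925]
STORE_FAST q → q=925. Stack: []
LOAD_FAST_LOAD_FAST q,a → push 925,32. Stack: [925, 32]
BINARY_OP // → 925 // 32 = 28. Stack: [28]
STORE_FAST q → q=28. Stack: []
LOAD_CONST → push 9. Stack: [9]
LOAD_FAST a → push 32. Stack: [9, 32]
BINARY_OP - → 9 - 32 = -23. Stack: [-23]
STORE_FAST q → q=-23. Stack: []
LOAD_FAST a → push 32. Stack: [32]
RETURN_VALUE → return 32.

-23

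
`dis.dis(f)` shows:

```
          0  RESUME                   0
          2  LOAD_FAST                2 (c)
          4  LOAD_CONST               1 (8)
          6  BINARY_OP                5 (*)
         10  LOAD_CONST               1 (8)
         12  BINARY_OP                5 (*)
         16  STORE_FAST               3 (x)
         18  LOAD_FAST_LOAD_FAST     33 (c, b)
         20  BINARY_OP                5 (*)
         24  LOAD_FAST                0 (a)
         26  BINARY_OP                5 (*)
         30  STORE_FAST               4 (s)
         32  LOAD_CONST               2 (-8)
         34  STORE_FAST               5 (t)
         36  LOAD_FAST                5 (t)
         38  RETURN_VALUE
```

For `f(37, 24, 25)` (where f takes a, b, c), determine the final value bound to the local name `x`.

1600

LOAD_FAST c → push 25. Stack: [25]
LOAD_CONST → push 8. Stack: [25, 8]
BINARY_OP * → 25 * 8 = 200. Stack: [200]
LOAD_CONST → push 8. Stack: [200, 8]
BINARY_OP * → 200 * 8 = 1600. Stack: [1600]
STORE_FAST x → x=1600. Stack: []
LOAD_FAST_LOAD_FAST c,b → push 25,24. Stack: [25, 24]
BINARY_OP * → 25 * 24 = 600. Stack: [600]
LOAD_FAST a → push 37. Stack: [600, 37]
BINARY_OP * → 600 * 37 = 22200. Stack: [22200]
STORE_FAST s → s=22200. Stack: []
LOAD_CONST → push -8. Stack: [-8]
STORE_FAST t → t=-8. Stack: []
LOAD_FAST t → push -8. Stack: [-8]
RETURN_VALUE → return -8.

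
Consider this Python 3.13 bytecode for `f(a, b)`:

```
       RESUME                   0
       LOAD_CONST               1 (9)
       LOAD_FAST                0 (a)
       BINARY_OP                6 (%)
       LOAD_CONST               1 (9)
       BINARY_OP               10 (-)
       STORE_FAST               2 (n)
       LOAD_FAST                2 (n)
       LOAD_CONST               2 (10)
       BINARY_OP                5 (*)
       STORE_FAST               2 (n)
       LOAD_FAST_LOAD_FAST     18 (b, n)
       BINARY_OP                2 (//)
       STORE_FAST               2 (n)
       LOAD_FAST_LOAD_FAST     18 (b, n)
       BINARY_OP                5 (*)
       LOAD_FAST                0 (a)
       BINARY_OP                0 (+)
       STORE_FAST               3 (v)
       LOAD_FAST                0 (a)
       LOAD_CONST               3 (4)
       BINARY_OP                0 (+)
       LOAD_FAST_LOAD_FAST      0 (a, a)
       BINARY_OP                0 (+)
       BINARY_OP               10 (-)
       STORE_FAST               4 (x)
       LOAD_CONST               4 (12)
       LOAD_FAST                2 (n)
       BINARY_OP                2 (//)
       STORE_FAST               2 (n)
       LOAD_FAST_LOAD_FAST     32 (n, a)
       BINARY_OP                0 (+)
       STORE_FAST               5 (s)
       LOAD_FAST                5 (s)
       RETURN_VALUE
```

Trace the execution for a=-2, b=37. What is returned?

LOAD_CONST → push 9. Stack: [9]
LOAD_FAST a → push -2. Stack: [9, -2]
BINARY_OP % → 9 % -2 = -1. Stack: [-1]
LOAD_CONST → push 9. Stack: [-1, 9]
BINARY_OP - → -1 - 9 = -10. Stack: [-10]
STORE_FAST n → n=-10. Stack: []
LOAD_FAST n → push -10. Stack: [-10]
LOAD_CONST → push 10. Stack: [-10, 10]
BINARY_OP * → -10 * 10 = -100. Stack: [-100]
STORE_FAST n → n=-100. Stack: []
LOAD_FAST_LOAD_FAST b,n → push 37,-100. Stack: [37, -100]
BINARY_OP // → 37 // -100 = -1. Stack: [-1]
STORE_FAST n → n=-1. Stack: []
LOAD_FAST_LOAD_FAST b,n → push 37,-1. Stack: [37, -1]
BINARY_OP * → 37 * -1 = -37. Stack: [-37]
LOAD_FAST a → push -2. Stack: [-37, -2]
BINARY_OP + → -37 + -2 = -39. Stack: [-39]
STORE_FAST v → v=-39. Stack: []
LOAD_FAST a → push -2. Stack: [-2]
LOAD_CONST → push 4. Stack: [-2, 4]
BINARY_OP + → -2 + 4 = 2. Stack: [2]
LOAD_FAST_LOAD_FAST a,a → push -2,-2. Stack: [2, -2, -2]
BINARY_OP + → -2 + -2 = -4. Stack: [2, -4]
BINARY_OP - → 2 - -4 = 6. Stack: [6]
STORE_FAST x → x=6. Stack: []
LOAD_CONST → push 12. Stack: [12]
LOAD_FAST n → push -1. Stack: [12, -1]
BINARY_OP // → 12 // -1 = -12. Stack: [-12]
STORE_FAST n → n=-12. Stack: []
LOAD_FAST_LOAD_FAST n,a → push -12,-2. Stack: [-12, -2]
BINARY_OP + → -12 + -2 = -14. Stack: [-14]
STORE_FAST s → s=-14. Stack: []
LOAD_FAST s → push -14. Stack: [-14]
RETURN_VALUE → return -14.

-14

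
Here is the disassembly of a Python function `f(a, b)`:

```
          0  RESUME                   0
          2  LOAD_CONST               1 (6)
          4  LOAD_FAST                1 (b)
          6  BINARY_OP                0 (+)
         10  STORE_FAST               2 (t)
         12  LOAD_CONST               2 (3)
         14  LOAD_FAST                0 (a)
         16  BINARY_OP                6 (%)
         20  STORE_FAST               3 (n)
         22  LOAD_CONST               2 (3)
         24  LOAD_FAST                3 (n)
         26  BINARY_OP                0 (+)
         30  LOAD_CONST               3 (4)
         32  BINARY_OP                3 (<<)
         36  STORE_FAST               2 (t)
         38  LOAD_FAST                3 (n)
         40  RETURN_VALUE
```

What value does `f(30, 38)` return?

LOAD_CONST → push 6. Stack: [6]
LOAD_FAST b → push 38. Stack: [6, 38]
BINARY_OP + → 6 + 38 = 44. Stack: [44]
STORE_FAST t → t=44. Stack: []
LOAD_CONST → push 3. Stack: [3]
LOAD_FAST a → push 30. Stack: [3, 30]
BINARY_OP % → 3 % 30 = 3. Stack: [3]
STORE_FAST n → n=3. Stack: []
LOAD_CONST → push 3. Stack: [3]
LOAD_FAST n → push 3. Stack: [3, 3]
BINARY_OP + → 3 + 3 = 6. Stack: [6]
LOAD_CONST → push 4. Stack: [6, 4]
BINARY_OP << → 6 << 4 = 96. Stack: [96]
STORE_FAST t → t=96. Stack: []
LOAD_FAST n → push 3. Stack: [3]
RETURN_VALUE → return 3.

3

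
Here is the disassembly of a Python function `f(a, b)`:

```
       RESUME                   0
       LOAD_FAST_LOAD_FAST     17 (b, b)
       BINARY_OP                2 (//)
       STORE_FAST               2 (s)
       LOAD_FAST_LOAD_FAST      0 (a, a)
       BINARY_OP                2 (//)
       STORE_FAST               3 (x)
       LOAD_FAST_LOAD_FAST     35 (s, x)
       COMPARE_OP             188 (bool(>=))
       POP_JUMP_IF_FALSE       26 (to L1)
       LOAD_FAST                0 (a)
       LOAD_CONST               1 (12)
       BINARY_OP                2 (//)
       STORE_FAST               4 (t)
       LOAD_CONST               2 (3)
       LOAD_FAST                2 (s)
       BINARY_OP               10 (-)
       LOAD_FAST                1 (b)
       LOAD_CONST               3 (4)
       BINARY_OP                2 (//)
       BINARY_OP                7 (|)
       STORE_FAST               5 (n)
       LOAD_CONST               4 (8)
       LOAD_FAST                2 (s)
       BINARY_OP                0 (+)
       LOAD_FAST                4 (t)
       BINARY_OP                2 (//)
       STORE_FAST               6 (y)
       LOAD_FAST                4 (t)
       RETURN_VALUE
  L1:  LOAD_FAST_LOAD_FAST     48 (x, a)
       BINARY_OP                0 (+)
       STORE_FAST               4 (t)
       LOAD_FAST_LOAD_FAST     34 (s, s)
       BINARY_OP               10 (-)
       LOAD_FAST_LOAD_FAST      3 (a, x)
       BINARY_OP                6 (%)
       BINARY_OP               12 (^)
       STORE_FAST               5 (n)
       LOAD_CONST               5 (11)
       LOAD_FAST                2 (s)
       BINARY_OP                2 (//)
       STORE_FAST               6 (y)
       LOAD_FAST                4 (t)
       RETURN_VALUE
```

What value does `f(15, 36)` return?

1

LOAD_FAST_LOAD_FAST b,b → push 36,36. Stack: [36, 36]
BINARY_OP // → 36 // 36 = 1. Stack: [1]
STORE_FAST s → s=1. Stack: []
LOAD_FAST_LOAD_FAST a,a → push 15,15. Stack: [15, 15]
BINARY_OP // → 15 // 15 = 1. Stack: [1]
STORE_FAST x → x=1. Stack: []
LOAD_FAST_LOAD_FAST s,x → push 1,1. Stack: [1, 1]
COMPARE_OP bool(>=) → 1 vs 1 = True. Stack: [True]
POP_JUMP_IF_FALSE → pop True; no jump. Stack: []
LOAD_FAST a → push 15. Stack: [15]
LOAD_CONST → push 12. Stack: [15, 12]
BINARY_OP // → 15 // 12 = 1. Stack: [1]
STORE_FAST t → t=1. Stack: []
LOAD_CONST → push 3. Stack: [3]
LOAD_FAST s → push 1. Stack: [3, 1]
BINARY_OP - → 3 - 1 = 2. Stack: [2]
LOAD_FAST b → push 36. Stack: [2, 36]
LOAD_CONST → push 4. Stack: [2, 36, 4]
BINARY_OP // → 36 // 4 = 9. Stack: [2, 9]
BINARY_OP | → 2 | 9 = 11. Stack: [11]
STORE_FAST n → n=11. Stack: []
LOAD_CONST → push 8. Stack: [8]
LOAD_FAST s → push 1. Stack: [8, 1]
BINARY_OP + → 8 + 1 = 9. Stack: [9]
LOAD_FAST t → push 1. Stack: [9, 1]
BINARY_OP // → 9 // 1 = 9. Stack: [9]
STORE_FAST y → y=9. Stack: []
LOAD_FAST t → push 1. Stack: [1]
RETURN_VALUE → return 1.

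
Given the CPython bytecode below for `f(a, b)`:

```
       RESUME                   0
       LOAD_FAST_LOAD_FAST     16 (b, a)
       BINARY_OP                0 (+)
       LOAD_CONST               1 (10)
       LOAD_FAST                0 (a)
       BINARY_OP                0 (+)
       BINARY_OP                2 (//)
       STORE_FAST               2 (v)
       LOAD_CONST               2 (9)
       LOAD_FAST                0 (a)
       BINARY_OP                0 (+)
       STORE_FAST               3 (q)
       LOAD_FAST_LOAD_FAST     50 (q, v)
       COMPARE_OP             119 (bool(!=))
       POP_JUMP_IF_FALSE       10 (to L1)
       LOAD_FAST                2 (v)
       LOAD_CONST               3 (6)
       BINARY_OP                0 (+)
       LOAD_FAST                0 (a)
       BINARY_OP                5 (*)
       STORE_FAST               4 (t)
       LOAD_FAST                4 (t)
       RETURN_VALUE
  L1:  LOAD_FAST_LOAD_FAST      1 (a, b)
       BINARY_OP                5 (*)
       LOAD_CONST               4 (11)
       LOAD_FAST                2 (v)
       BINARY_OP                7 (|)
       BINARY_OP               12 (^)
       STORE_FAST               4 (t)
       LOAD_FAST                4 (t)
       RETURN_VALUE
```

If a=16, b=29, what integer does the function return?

112

LOAD_FAST_LOAD_FAST b,a → push 29,16. Stack: [29, 16]
BINARY_OP + → 29 + 16 = 45. Stack: [45]
LOAD_CONST → push 10. Stack: [45, 10]
LOAD_FAST a → push 16. Stack: [45, 10, 16]
BINARY_OP + → 10 + 16 = 26. Stack: [45, 26]
BINARY_OP // → 45 // 26 = 1. Stack: [1]
STORE_FAST v → v=1. Stack: []
LOAD_CONST → push 9. Stack: [9]
LOAD_FAST a → push 16. Stack: [9, 16]
BINARY_OP + → 9 + 16 = 25. Stack: [25]
STORE_FAST q → q=25. Stack: []
LOAD_FAST_LOAD_FAST q,v → push 25,1. Stack: [25, 1]
COMPARE_OP bool(!=) → 25 vs 1 = True. Stack: [True]
POP_JUMP_IF_FALSE → pop True; no jump. Stack: []
LOAD_FAST v → push 1. Stack: [1]
LOAD_CONST → push 6. Stack: [1, 6]
BINARY_OP + → 1 + 6 = 7. Stack: [7]
LOAD_FAST a → push 16. Stack: [7, 16]
BINARY_OP * → 7 * 16 = 112. Stack: [112]
STORE_FAST t → t=112. Stack: []
LOAD_FAST t → push 112. Stack: [112]
RETURN_VALUE → return 112.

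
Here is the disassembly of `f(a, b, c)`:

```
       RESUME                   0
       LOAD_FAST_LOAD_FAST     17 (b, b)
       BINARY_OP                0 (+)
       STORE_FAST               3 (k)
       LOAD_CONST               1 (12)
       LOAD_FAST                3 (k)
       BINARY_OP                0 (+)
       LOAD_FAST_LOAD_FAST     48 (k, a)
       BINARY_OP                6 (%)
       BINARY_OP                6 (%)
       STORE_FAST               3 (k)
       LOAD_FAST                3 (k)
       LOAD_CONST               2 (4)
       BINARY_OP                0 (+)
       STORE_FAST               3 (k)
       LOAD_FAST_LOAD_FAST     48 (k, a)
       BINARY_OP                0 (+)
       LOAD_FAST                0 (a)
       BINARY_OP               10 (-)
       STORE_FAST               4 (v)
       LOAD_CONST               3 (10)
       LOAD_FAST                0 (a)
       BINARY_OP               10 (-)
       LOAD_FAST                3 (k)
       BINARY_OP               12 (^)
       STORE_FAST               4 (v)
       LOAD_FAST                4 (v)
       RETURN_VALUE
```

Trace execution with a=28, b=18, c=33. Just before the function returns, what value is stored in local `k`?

4

LOAD_FAST_LOAD_FAST b,b → push 18,18. Stack: [18, 18]
BINARY_OP + → 18 + 18 = 36. Stack: [36]
STORE_FAST k → k=36. Stack: []
LOAD_CONST → push 12. Stack: [12]
LOAD_FAST k → push 36. Stack: [12, 36]
BINARY_OP + → 12 + 36 = 48. Stack: [48]
LOAD_FAST_LOAD_FAST k,a → push 36,28. Stack: [48, 36, 28]
BINARY_OP % → 36 % 28 = 8. Stack: [48, 8]
BINARY_OP % → 48 % 8 = 0. Stack: [0]
STORE_FAST k → k=0. Stack: []
LOAD_FAST k → push 0. Stack: [0]
LOAD_CONST → push 4. Stack: [0, 4]
BINARY_OP + → 0 + 4 = 4. Stack: [4]
STORE_FAST k → k=4. Stack: []
LOAD_FAST_LOAD_FAST k,a → push 4,28. Stack: [4, 28]
BINARY_OP + → 4 + 28 = 32. Stack: [32]
LOAD_FAST a → push 28. Stack: [32, 28]
BINARY_OP - → 32 - 28 = 4. Stack: [4]
STORE_FAST v → v=4. Stack: []
LOAD_CONST → push 10. Stack: [10]
LOAD_FAST a → push 28. Stack: [10, 28]
BINARY_OP - → 10 - 28 = -18. Stack: [-18]
LOAD_FAST k → push 4. Stack: [-18, 4]
BINARY_OP ^ → -18 ^ 4 = -22. Stack: [-22]
STORE_FAST v → v=-22. Stack: []
LOAD_FAST v → push -22. Stack: [-22]
RETURN_VALUE → return -22.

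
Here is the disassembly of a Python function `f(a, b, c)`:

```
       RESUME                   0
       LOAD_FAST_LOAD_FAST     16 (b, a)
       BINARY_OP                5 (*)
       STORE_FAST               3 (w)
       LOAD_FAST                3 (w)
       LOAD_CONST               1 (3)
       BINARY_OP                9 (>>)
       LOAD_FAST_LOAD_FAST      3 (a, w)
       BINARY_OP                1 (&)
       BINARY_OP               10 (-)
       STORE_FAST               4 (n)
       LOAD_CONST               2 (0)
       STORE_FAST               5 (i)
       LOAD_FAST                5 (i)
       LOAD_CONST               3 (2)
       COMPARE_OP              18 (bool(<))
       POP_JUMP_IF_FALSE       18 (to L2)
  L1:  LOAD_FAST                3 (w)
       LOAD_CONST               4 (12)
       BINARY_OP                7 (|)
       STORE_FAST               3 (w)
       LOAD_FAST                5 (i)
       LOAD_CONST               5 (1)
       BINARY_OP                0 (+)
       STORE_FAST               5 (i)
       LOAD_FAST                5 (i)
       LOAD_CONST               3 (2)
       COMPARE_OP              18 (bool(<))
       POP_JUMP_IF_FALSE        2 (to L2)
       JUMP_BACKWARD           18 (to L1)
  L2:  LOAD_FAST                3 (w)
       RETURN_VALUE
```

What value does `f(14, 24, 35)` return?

348

LOAD_FAST_LOAD_FAST b,a → push 24,14. Stack: [24, 14]
BINARY_OP * → 24 * 14 = 336. Stack: [336]
STORE_FAST w → w=336. Stack: []
LOAD_FAST w → push 336. Stack: [336]
LOAD_CONST → push 3. Stack: [336, 3]
BINARY_OP >> → 336 >> 3 = 42. Stack: [42]
LOAD_FAST_LOAD_FAST a,w → push 14,336. Stack: [42, 14, 336]
BINARY_OP & → 14 & 336 = 0. Stack: [42, 0]
BINARY_OP - → 42 - 0 = 42. Stack: [42]
STORE_FAST n → n=42. Stack: []
LOAD_CONST → push 0. Stack: [0]
STORE_FAST i → i=0. Stack: []
LOAD_FAST i → push 0. Stack: [0]
LOAD_CONST → push 2. Stack: [0, 2]
COMPARE_OP bool(<) → 0 vs 2 = True. Stack: [True]
POP_JUMP_IF_FALSE → pop True; no jump. Stack: []
LOAD_FAST w → push 336. Stack: [336]
LOAD_CONST → push 12. Stack: [336, 12]
BINARY_OP | → 336 | 12 = 348. Stack: [348]
STORE_FAST w → w=348. Stack: []
LOAD_FAST i → push 0. Stack: [0]
LOAD_CONST → push 1. Stack: [0, 1]
BINARY_OP + → 0 + 1 = 1. Stack: [1]
STORE_FAST i → i=1. Stack: []
LOAD_FAST i → push 1. Stack: [1]
LOAD_CONST → push 2. Stack: [1, 2]
COMPARE_OP bool(<) → 1 vs 2 = True. Stack: [True]
POP_JUMP_IF_FALSE → pop True; no jump. Stack: []
LOAD_FAST w → push 348. Stack: [348]
LOAD_CONST → push 12. Stack: [348, 12]
BINARY_OP | → 348 | 12 = 348. Stack: [348]
STORE_FAST w → w=348. Stack: []
LOAD_FAST i → push 1. Stack: [1]
LOAD_CONST → push 1. Stack: [1, 1]
BINARY_OP + → 1 + 1 = 2. Stack: [2]
STORE_FAST i → i=2. Stack: []
LOAD_FAST i → push 2. Stack: [2]
LOAD_CONST → push 2. Stack: [2, 2]
COMPARE_OP bool(<) → 2 vs 2 = False. Stack: [False]
POP_JUMP_IF_FALSE → pop False; jump. Stack: []
LOAD_FAST w → push 348. Stack: [348]
RETURN_VALUE → return 348.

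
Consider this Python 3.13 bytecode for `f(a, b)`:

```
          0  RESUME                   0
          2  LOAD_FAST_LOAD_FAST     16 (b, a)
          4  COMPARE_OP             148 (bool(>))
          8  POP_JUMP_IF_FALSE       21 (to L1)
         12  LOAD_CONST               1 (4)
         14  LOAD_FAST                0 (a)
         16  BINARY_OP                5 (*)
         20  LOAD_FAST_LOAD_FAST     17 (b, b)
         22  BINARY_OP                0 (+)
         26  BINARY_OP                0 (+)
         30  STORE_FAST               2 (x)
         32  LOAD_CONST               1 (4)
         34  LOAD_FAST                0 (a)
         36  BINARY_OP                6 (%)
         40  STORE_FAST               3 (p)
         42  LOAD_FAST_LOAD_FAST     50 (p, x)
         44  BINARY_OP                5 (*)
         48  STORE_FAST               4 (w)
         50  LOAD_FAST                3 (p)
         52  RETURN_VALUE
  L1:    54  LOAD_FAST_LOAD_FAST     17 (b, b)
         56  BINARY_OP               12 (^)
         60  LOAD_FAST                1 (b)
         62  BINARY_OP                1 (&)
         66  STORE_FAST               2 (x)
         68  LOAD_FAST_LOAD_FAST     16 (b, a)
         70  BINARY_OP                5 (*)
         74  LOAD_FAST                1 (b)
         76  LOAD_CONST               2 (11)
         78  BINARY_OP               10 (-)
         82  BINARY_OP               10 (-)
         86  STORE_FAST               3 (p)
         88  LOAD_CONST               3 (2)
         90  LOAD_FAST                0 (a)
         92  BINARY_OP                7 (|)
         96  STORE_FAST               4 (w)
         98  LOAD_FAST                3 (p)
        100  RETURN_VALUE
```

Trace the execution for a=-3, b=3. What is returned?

-2

LOAD_FAST_LOAD_FAST b,a → push 3,-3. Stack: [3, -3]
COMPARE_OP bool(>) → 3 vs -3 = True. Stack: [True]
POP_JUMP_IF_FALSE → pop True; no jump. Stack: []
LOAD_CONST → push 4. Stack: [4]
LOAD_FAST a → push -3. Stack: [4, -3]
BINARY_OP * → 4 * -3 = -12. Stack: [-12]
LOAD_FAST_LOAD_FAST b,b → push 3,3. Stack: [-12, 3, 3]
BINARY_OP + → 3 + 3 = 6. Stack: [-12, 6]
BINARY_OP + → -12 + 6 = -6. Stack: [-6]
STORE_FAST x → x=-6. Stack: []
LOAD_CONST → push 4. Stack: [4]
LOAD_FAST a → push -3. Stack: [4, -3]
BINARY_OP % → 4 % -3 = -2. Stack: [-2]
STORE_FAST p → p=-2. Stack: []
LOAD_FAST_LOAD_FAST p,x → push -2,-6. Stack: [-2, -6]
BINARY_OP * → -2 * -6 = 12. Stack: [12]
STORE_FAST w → w=12. Stack: []
LOAD_FAST p → push -2. Stack: [-2]
RETURN_VALUE → return -2.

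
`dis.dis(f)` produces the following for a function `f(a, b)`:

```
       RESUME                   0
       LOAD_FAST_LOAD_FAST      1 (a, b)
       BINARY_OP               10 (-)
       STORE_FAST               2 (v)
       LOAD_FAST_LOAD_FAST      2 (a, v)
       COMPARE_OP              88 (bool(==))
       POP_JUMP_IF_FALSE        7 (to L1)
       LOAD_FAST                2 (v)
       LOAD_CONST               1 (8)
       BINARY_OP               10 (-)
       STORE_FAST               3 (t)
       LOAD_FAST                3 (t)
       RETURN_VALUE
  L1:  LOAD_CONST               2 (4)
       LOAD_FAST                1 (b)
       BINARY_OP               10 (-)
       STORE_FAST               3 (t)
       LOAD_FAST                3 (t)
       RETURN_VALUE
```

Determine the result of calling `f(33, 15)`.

LOAD_FAST_LOAD_FAST a,b → push 33,15. Stack: [33, 15]
BINARY_OP - → 33 - 15 = 18. Stack: [18]
STORE_FAST v → v=18. Stack: []
LOAD_FAST_LOAD_FAST a,v → push 33,18. Stack: [33, 18]
COMPARE_OP bool(==) → 33 vs 18 = False. Stack: [False]
POP_JUMP_IF_FALSE → pop False; jump. Stack: []
LOAD_CONST → push 4. Stack: [4]
LOAD_FAST b → push 15. Stack: [4, 15]
BINARY_OP - → 4 - 15 = -11. Stack: [-11]
STORE_FAST t → t=-11. Stack: []
LOAD_FAST t → push -11. Stack: [-11]
RETURN_VALUE → return -11.

-11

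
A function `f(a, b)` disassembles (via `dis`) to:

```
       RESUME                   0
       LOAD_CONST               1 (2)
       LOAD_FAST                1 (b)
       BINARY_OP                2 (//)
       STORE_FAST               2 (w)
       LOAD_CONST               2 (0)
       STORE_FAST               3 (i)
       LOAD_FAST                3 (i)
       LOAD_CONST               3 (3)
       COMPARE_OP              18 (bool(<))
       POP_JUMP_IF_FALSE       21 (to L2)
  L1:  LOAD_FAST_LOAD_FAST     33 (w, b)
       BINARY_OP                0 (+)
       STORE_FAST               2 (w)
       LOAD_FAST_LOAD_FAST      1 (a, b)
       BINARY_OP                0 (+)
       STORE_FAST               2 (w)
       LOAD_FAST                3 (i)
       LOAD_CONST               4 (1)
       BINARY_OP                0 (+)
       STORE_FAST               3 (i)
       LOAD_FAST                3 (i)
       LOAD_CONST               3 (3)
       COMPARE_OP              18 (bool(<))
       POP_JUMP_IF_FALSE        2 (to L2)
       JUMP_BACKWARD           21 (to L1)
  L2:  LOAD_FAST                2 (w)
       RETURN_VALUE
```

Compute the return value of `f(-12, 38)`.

LOAD_CONST → push 2. Stack: [2]
LOAD_FAST b → push 38. Stack: [2, 38]
BINARY_OP // → 2 // 38 = 0. Stack: [0]
STORE_FAST w → w=0. Stack: []
LOAD_CONST → push 0. Stack: [0]
STORE_FAST i → i=0. Stack: []
LOAD_FAST i → push 0. Stack: [0]
LOAD_CONST → push 3. Stack: [0, 3]
COMPARE_OP bool(<) → 0 vs 3 = True. Stack: [True]
POP_JUMP_IF_FALSE → pop True; no jump. Stack: []
LOAD_FAST_LOAD_FAST w,b → push 0,38. Stack: [0, 38]
BINARY_OP + → 0 + 38 = 38. Stack: [38]
STORE_FAST w → w=38. Stack: []
LOAD_FAST_LOAD_FAST a,b → push -12,38. Stack: [-12, 38]
BINARY_OP + → -12 + 38 = 26. Stack: [26]
STORE_FAST w → w=26. Stack: []
LOAD_FAST i → push 0. Stack: [0]
LOAD_CONST → push 1. Stack: [0, 1]
BINARY_OP + → 0 + 1 = 1. Stack: [1]
STORE_FAST i → i=1. Stack: []
LOAD_FAST i → push 1. Stack: [1]
LOAD_CONST → push 3. Stack: [1, 3]
COMPARE_OP bool(<) → 1 vs 3 = True. Stack: [True]
POP_JUMP_IF_FALSE → pop True; no jump. Stack: []
LOAD_FAST_LOAD_FAST w,b → push 26,38. Stack: [26, 38]
BINARY_OP + → 26 + 38 = 64. Stack: [64]
STORE_FAST w → w=64. Stack: []
LOAD_FAST_LOAD_FAST a,b → push -12,38. Stack: [-12, 38]
BINARY_OP + → -12 + 38 = 26. Stack: [26]
STORE_FAST w → w=26. Stack: []
LOAD_FAST i → push 1. Stack: [1]
LOAD_CONST → push 1. Stack: [1, 1]
BINARY_OP + → 1 + 1 = 2. Stack: [2]
STORE_FAST i → i=2. Stack: []
LOAD_FAST i → push 2. Stack: [2]
LOAD_CONST → push 3. Stack: [2, 3]
COMPARE_OP bool(<) → 2 vs 3 = True. Stack: [True]
POP_JUMP_IF_FALSE → pop True; no jump. Stack: []
LOAD_FAST_LOAD_FAST w,b → push 26,38. Stack: [26, 38]
BINARY_OP + → 26 + 38 = 64. Stack: [64]
STORE_FAST w → w=64. Stack: []
LOAD_FAST_LOAD_FAST a,b → push -12,38. Stack: [-12, 38]
BINARY_OP + → -12 + 38 = 26. Stack: [26]
STORE_FAST w → w=26. Stack: []
LOAD_FAST i → push 2. Stack: [2]
LOAD_CONST → push 1. Stack: [2, 1]
BINARY_OP + → 2 + 1 = 3. Stack: [3]
STORE_FAST i → i=3. Stack: []
LOAD_FAST i → push 3. Stack: [3]
LOAD_CONST → push 3. Stack: [3, 3]
COMPARE_OP bool(<) → 3 vs 3 = False. Stack: [False]
POP_JUMP_IF_FALSE → pop False; jump. Stack: []
LOAD_FAST w → push 26. Stack: [26]
RETURN_VALUE → return 26.

26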